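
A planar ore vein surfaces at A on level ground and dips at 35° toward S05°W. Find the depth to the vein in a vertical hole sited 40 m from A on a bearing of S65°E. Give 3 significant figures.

9.58 m

The hole lies 70° from the dip direction, so the down-dip offset is 40 × cos 70° = 13.68 m.
Depth = down-dip offset × tan(dip) = 13.68 × tan 35° = 13.68 × 0.7002
Depth = 9.58 m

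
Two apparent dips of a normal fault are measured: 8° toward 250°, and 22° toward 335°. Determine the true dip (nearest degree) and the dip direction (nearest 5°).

Represent each trace as a vector plunging at its apparent dip toward its trend (east-north-up frame): v₁ = (-0.931, -0.339, -0.139), v₂ = (-0.392, 0.840, -0.375).
n = v₁ × v₂ = (-0.244, 0.294, 0.915) (taken with n_z > 0).
tan δ = √(n_x²+n_y²)/n_z = 0.382/0.915, so δ = 22.7°.
The horizontal component of n points toward azimuth atan2(n_x, n_y) = 320°, the dip direction.

true dip 23°, dip direction 320°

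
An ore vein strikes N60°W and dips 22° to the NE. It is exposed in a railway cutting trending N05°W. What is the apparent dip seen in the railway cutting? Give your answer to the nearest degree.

The strike is N60°W and the section trends N05°W; the acute angle between them is β = 55°.
tan(apparent dip) = tan 22° · sin 55° = 0.3310
α = arctan(0.3310) = 18.31°

18°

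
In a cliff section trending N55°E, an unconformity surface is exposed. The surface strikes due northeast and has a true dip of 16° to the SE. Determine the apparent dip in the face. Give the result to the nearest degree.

3°

Angle between strike (due northeast) and section (N55°E): β = 10°.
tan α = tan 16° × sin 10° = 0.2867 × 0.1736 = 0.0498
α = arctan(0.0498) = 2.85°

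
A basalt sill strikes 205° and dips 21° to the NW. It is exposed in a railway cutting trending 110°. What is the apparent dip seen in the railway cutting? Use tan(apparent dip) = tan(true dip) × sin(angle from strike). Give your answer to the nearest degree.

Angle between strike (205°) and section (110°): β = 85°.
tan α = tan 21° × sin 85° = 0.3839 × 0.9962 = 0.3824
apparent dip = arctan 0.3824 = 20.93°

21°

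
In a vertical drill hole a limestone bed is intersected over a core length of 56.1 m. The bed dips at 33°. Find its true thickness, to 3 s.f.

True thickness t = h · cos(dip) = 56.1 × cos 33°
t = 56.1 × 0.8387 = 47.049 m

47.0 m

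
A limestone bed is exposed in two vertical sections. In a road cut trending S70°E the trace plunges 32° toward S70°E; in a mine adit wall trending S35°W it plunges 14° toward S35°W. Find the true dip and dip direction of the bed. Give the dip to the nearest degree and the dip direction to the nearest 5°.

true dip 37°, dip direction 145°

Represent each trace as a vector plunging at its apparent dip toward its trend (east-north-up frame): v₁ = (0.797, -0.290, -0.530), v₂ = (-0.557, -0.795, -0.242).
n = v₁ × v₂ = (0.351, -0.488, 0.795) (taken with n_z > 0).
True dip = arccos(n_z / |n|) = arccos(0.7977) = 37.1°.
Dip direction = atan2(0.351, -0.488) = 144° (azimuth of n's horizontal projection).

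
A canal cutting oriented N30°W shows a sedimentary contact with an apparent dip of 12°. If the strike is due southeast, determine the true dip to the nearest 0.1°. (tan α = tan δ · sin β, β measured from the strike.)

The section is 15° from the strike.
tan δ = tan α / sin β = tan 12° / sin 15° = 0.2126 / 0.2588 = 0.8213
true dip = arctan 0.8213 = 39.39°

39.4°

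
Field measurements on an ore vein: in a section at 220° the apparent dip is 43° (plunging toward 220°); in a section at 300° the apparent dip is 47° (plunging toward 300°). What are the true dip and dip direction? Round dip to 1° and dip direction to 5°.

Represent each trace as a vector plunging at its apparent dip toward its trend (east-north-up frame): v₁ = (-0.470, -0.560, -0.682), v₂ = (-0.591, 0.341, -0.731).
n = v₁ × v₂ = (-0.642, -0.059, 0.491) (taken with n_z > 0).
True dip = arccos(n_z / |n|) = arccos(0.6059) = 52.7°.
Dip direction = atan2(-0.642, -0.059) = 265° (azimuth of n's horizontal projection).

true dip 53°, dip direction 265°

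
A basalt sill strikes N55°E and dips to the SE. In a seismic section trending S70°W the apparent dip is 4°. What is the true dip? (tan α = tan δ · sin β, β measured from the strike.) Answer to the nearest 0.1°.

15.1°

The section is 15° from the strike.
tan δ = tan α / sin β = tan 4° / sin 15° = 0.0699 / 0.2588 = 0.2702
δ = arctan(0.2702) = 15.12°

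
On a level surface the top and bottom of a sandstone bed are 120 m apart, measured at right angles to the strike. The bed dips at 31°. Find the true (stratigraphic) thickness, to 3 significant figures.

61.8 m

True thickness t = w · sin(dip) = 120 × sin 31°
t = 120 × 0.5150 = 61.805 m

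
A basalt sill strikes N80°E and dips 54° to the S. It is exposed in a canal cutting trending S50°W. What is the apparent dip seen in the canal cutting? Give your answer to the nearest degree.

35°

The strike is N80°E and the section trends S50°W; the acute angle between them is β = 30°.
tan α = tan 54° × sin 30° = 1.3764 × 0.5000 = 0.6882
apparent dip = arctan 0.6882 = 34.54°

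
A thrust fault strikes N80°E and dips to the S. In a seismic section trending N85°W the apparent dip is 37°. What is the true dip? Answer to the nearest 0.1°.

71.0°

β = acute angle between strike N80°E and section N85°W = 15°.
tan(true dip) = tan 37° / sin 15° = 2.9115
δ = arctan(2.9115) = 71.04°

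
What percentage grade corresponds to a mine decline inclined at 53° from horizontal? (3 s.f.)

133%

grade % = 100 × tan 53° = 100 × 1.3270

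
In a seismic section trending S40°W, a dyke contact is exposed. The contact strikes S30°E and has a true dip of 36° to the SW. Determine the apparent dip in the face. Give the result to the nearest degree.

34°

Angle between strike (S30°E) and section (S40°W): β = 70°.
tan α = tan 36° × sin 70° = 0.7265 × 0.9397 = 0.6827
α = arctan(0.6827) = 34.32°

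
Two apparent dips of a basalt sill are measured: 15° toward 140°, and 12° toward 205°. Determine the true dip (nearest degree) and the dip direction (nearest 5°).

true dip 16°, dip direction 160°

Each apparent-dip line lies in the plane. As unit vectors (x east, y north, z up), v₁ plunges 15°→140° and v₂ plunges 12°→205°.
Cross product v₁ × v₂ gives the pole to the plane: n ∝ (0.076, -0.236, 0.856).
tan δ = √(n_x²+n_y²)/n_z = 0.248/0.856, so δ = 16.1°.
Dip direction = azimuth of (n_x, n_y) = atan2(0.076, -0.236) = 162°.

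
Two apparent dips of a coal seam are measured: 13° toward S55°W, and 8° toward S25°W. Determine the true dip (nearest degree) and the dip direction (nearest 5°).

Represent each trace as a vector plunging at its apparent dip toward its trend (east-north-up frame): v₁ = (-0.798, -0.559, -0.225), v₂ = (-0.419, -0.897, -0.139).
Cross product v₁ × v₂ gives the pole to the plane: n ∝ (-0.124, -0.017, 0.482).
True dip = arccos(n_z / |n|) = arccos(0.9679) = 14.6°.
The horizontal component of n points toward azimuth atan2(n_x, n_y) = 262°, the dip direction.

true dip 15°, dip direction 260°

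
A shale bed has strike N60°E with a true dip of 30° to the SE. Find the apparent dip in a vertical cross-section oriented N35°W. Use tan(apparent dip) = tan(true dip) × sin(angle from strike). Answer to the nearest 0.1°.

Angle between strike (N60°E) and section (N35°W): β = 85°.
tan α = tan 30° × sin 85° = 0.5774 × 0.9962 = 0.5752
α = arctan(0.5752) = 29.91°

29.9°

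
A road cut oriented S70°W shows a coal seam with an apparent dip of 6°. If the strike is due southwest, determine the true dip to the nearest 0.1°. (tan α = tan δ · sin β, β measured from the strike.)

14.0°

The section is 25° from the strike.
tan δ = tan α / sin β = tan 6° / sin 25° = 0.1051 / 0.4226 = 0.2487
δ = arctan(0.2487) = 13.97°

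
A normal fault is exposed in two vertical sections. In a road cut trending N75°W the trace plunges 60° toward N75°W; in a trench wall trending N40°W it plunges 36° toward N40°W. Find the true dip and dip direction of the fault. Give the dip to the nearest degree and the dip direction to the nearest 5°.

The two traces are lines in the plane: v₁ = (sin 285°·cos 60°, cos 285°·cos 60°, −sin 60°), v₂ = (sin 320°·cos 36°, cos 320°·cos 36°, −sin 36°).
The plane normal is n = v₁ × v₂ ∝ (-0.461, -0.166, 0.232).
tan δ = √(n_x²+n_y²)/n_z = 0.490/0.232, so δ = 64.7°.
Dip direction = azimuth of (n_x, n_y) = atan2(-0.461, -0.166) = 250°.

true dip 65°, dip direction 250°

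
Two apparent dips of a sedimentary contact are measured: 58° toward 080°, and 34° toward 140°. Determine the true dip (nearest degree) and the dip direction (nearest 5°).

Represent each trace as a vector plunging at its apparent dip toward its trend (east-north-up frame): v₁ = (0.522, 0.092, -0.848), v₂ = (0.533, -0.635, -0.559).
n = v₁ × v₂ = (0.590, 0.160, 0.380) (taken with n_z > 0).
tan δ = √(n_x²+n_y²)/n_z = 0.611/0.380, so δ = 58.1°.
Dip direction = atan2(0.590, 0.160) = 75° (azimuth of n's horizontal projection).

true dip 58°, dip direction 075°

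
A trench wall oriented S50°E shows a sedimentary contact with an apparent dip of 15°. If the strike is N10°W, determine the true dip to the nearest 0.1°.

22.6°

β = acute angle between strike N10°W and section S50°E = 40°.
tan δ = tan α / sin β = tan 15° / sin 40° = 0.2679 / 0.6428 = 0.4169
δ = arctan(0.4169) = 22.63°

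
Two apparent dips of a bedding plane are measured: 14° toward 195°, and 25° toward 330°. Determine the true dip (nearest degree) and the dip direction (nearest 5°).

Represent each trace as a vector plunging at its apparent dip toward its trend (east-north-up frame): v₁ = (-0.251, -0.937, -0.242), v₂ = (-0.453, 0.785, -0.423).
Cross product v₁ × v₂ gives the pole to the plane: n ∝ (-0.586, -0.003, 0.622).
True dip = arccos(n_z / |n|) = arccos(0.7278) = 43.3°.
The horizontal component of n points toward azimuth atan2(n_x, n_y) = 270°, the dip direction.

true dip 43°, dip direction 270°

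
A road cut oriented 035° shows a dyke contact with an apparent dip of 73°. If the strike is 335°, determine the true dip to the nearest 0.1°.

β = acute angle between strike 335° and section 035° = 60°.
tan(true dip) = tan 73° / sin 60° = 3.7769
true dip = arctan 3.7769 = 75.17°

75.2°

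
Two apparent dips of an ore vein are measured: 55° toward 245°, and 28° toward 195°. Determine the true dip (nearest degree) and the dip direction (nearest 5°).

true dip 57°, dip direction 265°

Represent each trace as a vector plunging at its apparent dip toward its trend (east-north-up frame): v₁ = (-0.520, -0.242, -0.819), v₂ = (-0.229, -0.853, -0.469).
The plane normal is n = v₁ × v₂ ∝ (-0.585, -0.057, 0.388).
Dip δ = arctan(|n_h|/n_z) = arctan(0.588/0.388) = 56.6°.
The horizontal component of n points toward azimuth atan2(n_x, n_y) = 264°, the dip direction.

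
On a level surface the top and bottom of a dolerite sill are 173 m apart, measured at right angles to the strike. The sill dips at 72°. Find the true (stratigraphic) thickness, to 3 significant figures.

165 m

True thickness t = w · sin(dip) = 173 × sin 72°
t = 173 × 0.9511 = 164.533 m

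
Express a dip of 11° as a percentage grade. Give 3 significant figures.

19.4%

grade % = 100 × tan 11° = 100 × 0.1944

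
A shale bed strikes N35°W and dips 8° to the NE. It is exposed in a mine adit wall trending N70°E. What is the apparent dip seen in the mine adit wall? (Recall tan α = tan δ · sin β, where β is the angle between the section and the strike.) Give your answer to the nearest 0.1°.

The section lies 75° from the strike.
tan(apparent dip) = tan 8° · sin 75° = 0.1358
apparent dip = arctan 0.1358 = 7.73°

7.7°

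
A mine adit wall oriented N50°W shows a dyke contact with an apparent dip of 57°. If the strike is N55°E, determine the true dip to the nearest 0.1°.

57.9°

β = acute angle between strike N55°E and section N50°W = 75°.
tan(true dip) = tan 57° / sin 75° = 1.5942
δ = arctan(1.5942) = 57.90°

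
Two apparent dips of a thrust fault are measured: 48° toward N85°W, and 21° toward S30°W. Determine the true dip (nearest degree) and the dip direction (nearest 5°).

true dip 48°, dip direction 280°

The two traces are lines in the plane: v₁ = (sin 275°·cos 48°, cos 275°·cos 48°, −sin 48°), v₂ = (sin 210°·cos 21°, cos 210°·cos 21°, −sin 21°).
Cross product v₁ × v₂ gives the pole to the plane: n ∝ (-0.622, 0.108, 0.566).
Dip δ = arctan(|n_h|/n_z) = arctan(0.631/0.566) = 48.1°.
Dip direction = atan2(-0.622, 0.108) = 280° (azimuth of n's horizontal projection).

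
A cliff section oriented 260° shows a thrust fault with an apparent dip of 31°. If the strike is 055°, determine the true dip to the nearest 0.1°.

The section is 25° from the strike.
tan(true dip) = tan 31° / sin 25° = 1.4218
true dip = arctan 1.4218 = 54.88°

54.9°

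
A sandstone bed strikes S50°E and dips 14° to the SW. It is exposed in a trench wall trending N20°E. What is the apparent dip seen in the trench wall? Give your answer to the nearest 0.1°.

13.2°

Angle between strike (S50°E) and section (N20°E): β = 70°.
tan(apparent dip) = tan 14° · sin 70° = 0.2343
α = arctan(0.2343) = 13.19°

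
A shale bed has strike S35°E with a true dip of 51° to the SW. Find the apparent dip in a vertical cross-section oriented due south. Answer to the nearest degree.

35°

The strike is S35°E and the section trends due south; the acute angle between them is β = 35°.
tan(apparent dip) = tan 51° · sin 35° = 0.7083
apparent dip = arctan 0.7083 = 35.31°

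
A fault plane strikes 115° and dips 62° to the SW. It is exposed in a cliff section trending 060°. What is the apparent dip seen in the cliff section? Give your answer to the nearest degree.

The section lies 55° from the strike.
tan(apparent dip) = tan 62° · sin 55° = 1.5406
apparent dip = arctan 1.5406 = 57.01°

57°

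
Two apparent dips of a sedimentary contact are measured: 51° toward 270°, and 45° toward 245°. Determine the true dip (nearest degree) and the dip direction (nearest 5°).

true dip 52°, dip direction 285°

The two traces are lines in the plane: v₁ = (sin 270°·cos 51°, cos 270°·cos 51°, −sin 51°), v₂ = (sin 245°·cos 45°, cos 245°·cos 45°, −sin 45°).
Cross product v₁ × v₂ gives the pole to the plane: n ∝ (-0.232, 0.053, 0.188).
tan δ = √(n_x²+n_y²)/n_z = 0.238/0.188, so δ = 51.7°.
Dip direction = azimuth of (n_x, n_y) = atan2(-0.232, 0.053) = 283°.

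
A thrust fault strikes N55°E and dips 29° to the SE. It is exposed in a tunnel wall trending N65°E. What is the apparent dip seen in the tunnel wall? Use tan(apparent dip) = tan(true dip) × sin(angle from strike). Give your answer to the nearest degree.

5°

The strike is N55°E and the section trends N65°E; the acute angle between them is β = 10°.
tan α = tan 29° × sin 10° = 0.5543 × 0.1736 = 0.0963
α = arctan(0.0963) = 5.50°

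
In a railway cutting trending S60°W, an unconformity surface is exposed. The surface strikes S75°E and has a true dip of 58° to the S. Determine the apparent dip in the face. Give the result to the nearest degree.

The section lies 45° from the strike.
tan α = tan 58° × sin 45° = 1.6003 × 0.7071 = 1.1316
apparent dip = arctan 1.1316 = 48.53°

49°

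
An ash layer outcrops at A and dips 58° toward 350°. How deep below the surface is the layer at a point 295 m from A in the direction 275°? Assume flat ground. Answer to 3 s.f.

The hole lies 75° from the dip direction, so the down-dip offset is 295 × cos 75° = 76.35 m.
Depth = down-dip offset × tan(dip) = 76.35 × tan 58° = 76.35 × 1.6003
Depth = 122.19 m

122 m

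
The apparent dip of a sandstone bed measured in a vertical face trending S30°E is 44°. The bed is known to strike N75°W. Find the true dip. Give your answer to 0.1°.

β = acute angle between strike N75°W and section S30°E = 45°.
tan(true dip) = tan 44° / sin 45° = 1.3657
true dip = arctan 1.3657 = 53.79°

53.8°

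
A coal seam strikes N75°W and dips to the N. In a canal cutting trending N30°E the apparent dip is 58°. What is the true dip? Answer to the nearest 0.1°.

The section is 75° from the strike.
tan δ = tan α / sin β = tan 58° / sin 75° = 1.6003 / 0.9659 = 1.6568
true dip = arctan 1.6568 = 58.89°

58.9°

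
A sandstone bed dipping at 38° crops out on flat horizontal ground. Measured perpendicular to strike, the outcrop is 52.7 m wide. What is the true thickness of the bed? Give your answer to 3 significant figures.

32.4 m

True thickness t = w · sin(dip) = 52.7 × sin 38°
t = 52.7 × 0.6157 = 32.445 m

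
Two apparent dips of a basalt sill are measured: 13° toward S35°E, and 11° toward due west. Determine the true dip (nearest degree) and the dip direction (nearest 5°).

Each apparent-dip line lies in the plane. As unit vectors (x east, y north, z up), v₁ plunges 13°→S35°E and v₂ plunges 11°→due west.
Cross product v₁ × v₂ gives the pole to the plane: n ∝ (-0.152, -0.327, 0.783).
tan δ = √(n_x²+n_y²)/n_z = 0.361/0.783, so δ = 24.7°.
Dip direction = atan2(-0.152, -0.327) = 205° (azimuth of n's horizontal projection).

true dip 25°, dip direction 205°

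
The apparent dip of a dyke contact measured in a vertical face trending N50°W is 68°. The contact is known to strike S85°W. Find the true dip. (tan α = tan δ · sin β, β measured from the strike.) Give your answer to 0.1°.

The section is 45° from the strike.
tan δ = tan α / sin β = tan 68° / sin 45° = 2.4751 / 0.7071 = 3.5003
true dip = arctan 3.5003 = 74.06°

74.1°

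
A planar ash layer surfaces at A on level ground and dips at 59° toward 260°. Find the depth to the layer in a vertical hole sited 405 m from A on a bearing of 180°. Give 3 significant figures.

The hole lies 80° from the dip direction, so the down-dip offset is 405 × cos 80° = 70.33 m.
Depth = down-dip offset × tan(dip) = 70.33 × tan 59° = 70.33 × 1.6643
Depth = 117.04 m

117 m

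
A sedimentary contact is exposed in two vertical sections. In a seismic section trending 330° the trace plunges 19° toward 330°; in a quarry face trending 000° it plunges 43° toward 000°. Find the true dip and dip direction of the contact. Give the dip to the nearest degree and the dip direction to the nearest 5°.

true dip 53°, dip direction 045°

The two traces are lines in the plane: v₁ = (sin 330°·cos 19°, cos 330°·cos 19°, −sin 19°), v₂ = (sin 0°·cos 43°, cos 0°·cos 43°, −sin 43°).
The plane normal is n = v₁ × v₂ ∝ (0.320, 0.322, 0.346).
tan δ = √(n_x²+n_y²)/n_z = 0.455/0.346, so δ = 52.7°.
Dip direction = azimuth of (n_x, n_y) = atan2(0.320, 0.322) = 45°.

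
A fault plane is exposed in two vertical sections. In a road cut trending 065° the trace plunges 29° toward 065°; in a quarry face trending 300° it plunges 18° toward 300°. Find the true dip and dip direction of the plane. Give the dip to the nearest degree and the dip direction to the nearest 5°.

Represent each trace as a vector plunging at its apparent dip toward its trend (east-north-up frame): v₁ = (0.793, 0.370, -0.485), v₂ = (-0.824, 0.476, -0.309).
The plane normal is n = v₁ × v₂ ∝ (0.116, 0.644, 0.681).
True dip = arccos(n_z / |n|) = arccos(0.7211) = 43.9°.
Dip direction = atan2(0.116, 0.644) = 10° (azimuth of n's horizontal projection).

true dip 44°, dip direction 010°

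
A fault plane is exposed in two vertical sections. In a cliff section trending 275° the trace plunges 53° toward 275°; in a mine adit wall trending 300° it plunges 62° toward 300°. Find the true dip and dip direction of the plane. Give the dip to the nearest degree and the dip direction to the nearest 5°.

Represent each trace as a vector plunging at its apparent dip toward its trend (east-north-up frame): v₁ = (-0.600, 0.052, -0.799), v₂ = (-0.407, 0.235, -0.883).
n = v₁ × v₂ = (-0.141, 0.205, 0.119) (taken with n_z > 0).
tan δ = √(n_x²+n_y²)/n_z = 0.249/0.119, so δ = 64.3°.
Dip direction = azimuth of (n_x, n_y) = atan2(-0.141, 0.205) = 325°.

true dip 64°, dip direction 325°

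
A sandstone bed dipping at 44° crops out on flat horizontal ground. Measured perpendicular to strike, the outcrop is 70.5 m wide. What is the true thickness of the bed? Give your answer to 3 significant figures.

49.0 m

True thickness t = w · sin(dip) = 70.5 × sin 44°
t = 70.5 × 0.6947 = 48.973 m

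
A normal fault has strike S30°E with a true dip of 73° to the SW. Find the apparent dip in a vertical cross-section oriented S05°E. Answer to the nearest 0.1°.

54.1°

Angle between strike (S30°E) and section (S05°E): β = 25°.
tan α = tan 73° × sin 25° = 3.2709 × 0.4226 = 1.3823
α = arctan(1.3823) = 54.12°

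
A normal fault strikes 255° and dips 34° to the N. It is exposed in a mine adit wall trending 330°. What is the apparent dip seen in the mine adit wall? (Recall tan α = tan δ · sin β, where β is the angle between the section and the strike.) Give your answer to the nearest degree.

The strike is 255° and the section trends 330°; the acute angle between them is β = 75°.
tan(apparent dip) = tan 34° · sin 75° = 0.6515
apparent dip = arctan 0.6515 = 33.09°

33°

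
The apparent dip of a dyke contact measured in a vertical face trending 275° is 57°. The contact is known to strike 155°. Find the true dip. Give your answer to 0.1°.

60.6°

The section is 60° from the strike.
tan δ = tan α / sin β = tan 57° / sin 60° = 1.5399 / 0.8660 = 1.7781
true dip = arctan 1.7781 = 60.65°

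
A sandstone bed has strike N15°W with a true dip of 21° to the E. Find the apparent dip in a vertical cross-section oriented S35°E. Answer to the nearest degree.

The strike is N15°W and the section trends S35°E; the acute angle between them is β = 20°.
tan α = tan 21° × sin 20° = 0.3839 × 0.3420 = 0.1313
α = arctan(0.1313) = 7.48°

7°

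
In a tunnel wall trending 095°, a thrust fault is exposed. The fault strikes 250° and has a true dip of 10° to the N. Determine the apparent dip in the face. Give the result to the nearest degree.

4°

The strike is 250° and the section trends 095°; the acute angle between them is β = 25°.
tan α = tan 10° × sin 25° = 0.1763 × 0.4226 = 0.0745
α = arctan(0.0745) = 4.26°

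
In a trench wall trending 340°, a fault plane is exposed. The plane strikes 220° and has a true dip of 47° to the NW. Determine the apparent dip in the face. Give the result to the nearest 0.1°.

The strike is 220° and the section trends 340°; the acute angle between them is β = 60°.
tan α = tan 47° × sin 60° = 1.0724 × 0.8660 = 0.9287
apparent dip = arctan 0.9287 = 42.88°

42.9°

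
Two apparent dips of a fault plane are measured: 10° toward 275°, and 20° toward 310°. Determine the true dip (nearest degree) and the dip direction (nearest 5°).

true dip 23°, dip direction 340°

The two traces are lines in the plane: v₁ = (sin 275°·cos 10°, cos 275°·cos 10°, −sin 10°), v₂ = (sin 310°·cos 20°, cos 310°·cos 20°, −sin 20°).
Cross product v₁ × v₂ gives the pole to the plane: n ∝ (-0.076, 0.211, 0.531).
tan δ = √(n_x²+n_y²)/n_z = 0.224/0.531, so δ = 22.9°.
Dip direction = atan2(-0.076, 0.211) = 340° (azimuth of n's horizontal projection).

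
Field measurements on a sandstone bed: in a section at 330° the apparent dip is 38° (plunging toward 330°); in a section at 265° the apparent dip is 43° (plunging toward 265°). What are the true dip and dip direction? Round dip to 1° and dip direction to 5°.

The two traces are lines in the plane: v₁ = (sin 330°·cos 38°, cos 330°·cos 38°, −sin 38°), v₂ = (sin 265°·cos 43°, cos 265°·cos 43°, −sin 43°).
The plane normal is n = v₁ × v₂ ∝ (-0.505, 0.180, 0.522).
True dip = arccos(n_z / |n|) = arccos(0.6981) = 45.7°.
The horizontal component of n points toward azimuth atan2(n_x, n_y) = 290°, the dip direction.

true dip 46°, dip direction 290°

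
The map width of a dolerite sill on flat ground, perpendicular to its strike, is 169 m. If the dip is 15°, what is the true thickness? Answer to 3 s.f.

43.7 m

True thickness t = w · sin(dip) = 169 × sin 15°
t = 169 × 0.2588 = 43.740 m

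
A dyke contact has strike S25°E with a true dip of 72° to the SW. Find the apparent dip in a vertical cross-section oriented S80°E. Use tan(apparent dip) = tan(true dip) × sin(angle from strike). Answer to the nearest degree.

The strike is S25°E and the section trends S80°E; the acute angle between them is β = 55°.
tan α = tan 72° × sin 55° = 3.0777 × 0.8192 = 2.5211
apparent dip = arctan 2.5211 = 68.36°

68°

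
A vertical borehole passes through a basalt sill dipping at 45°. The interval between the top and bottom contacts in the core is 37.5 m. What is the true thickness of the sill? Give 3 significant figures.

26.5 m

True thickness t = h · cos(dip) = 37.5 × cos 45°
t = 37.5 × 0.7071 = 26.517 m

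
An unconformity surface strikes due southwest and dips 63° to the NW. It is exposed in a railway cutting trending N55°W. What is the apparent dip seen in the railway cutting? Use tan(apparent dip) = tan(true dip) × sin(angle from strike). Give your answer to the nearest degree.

63°

The section lies 80° from the strike.
tan(apparent dip) = tan 63° · sin 80° = 1.9328
apparent dip = arctan 1.9328 = 62.64°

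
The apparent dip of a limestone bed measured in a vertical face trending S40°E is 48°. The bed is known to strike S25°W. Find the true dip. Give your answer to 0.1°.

50.8°

The section is 65° from the strike.
tan(true dip) = tan 48° / sin 65° = 1.2254
true dip = arctan 1.2254 = 50.78°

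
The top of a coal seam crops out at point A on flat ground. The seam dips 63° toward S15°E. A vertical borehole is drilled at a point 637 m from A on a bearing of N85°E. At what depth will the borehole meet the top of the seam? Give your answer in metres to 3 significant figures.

The hole lies 80° from the dip direction, so the down-dip offset is 637 × cos 80° = 110.61 m.
Depth = down-dip offset × tan(dip) = 110.61 × tan 63° = 110.61 × 1.9626
Depth = 217.09 m

217 m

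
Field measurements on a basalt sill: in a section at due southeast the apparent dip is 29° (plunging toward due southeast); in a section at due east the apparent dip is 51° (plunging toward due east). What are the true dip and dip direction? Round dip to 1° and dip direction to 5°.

true dip 53°, dip direction 070°

Each apparent-dip line lies in the plane. As unit vectors (x east, y north, z up), v₁ plunges 29°→due southeast and v₂ plunges 51°→due east.
The plane normal is n = v₁ × v₂ ∝ (0.481, 0.176, 0.389).
Dip δ = arctan(|n_h|/n_z) = arctan(0.512/0.389) = 52.7°.
Dip direction = azimuth of (n_x, n_y) = atan2(0.481, 0.176) = 70°.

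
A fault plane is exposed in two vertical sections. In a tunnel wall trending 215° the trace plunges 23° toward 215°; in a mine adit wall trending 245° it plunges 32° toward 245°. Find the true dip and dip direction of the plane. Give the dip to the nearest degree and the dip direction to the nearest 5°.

true dip 34°, dip direction 265°

Represent each trace as a vector plunging at its apparent dip toward its trend (east-north-up frame): v₁ = (-0.528, -0.754, -0.391), v₂ = (-0.769, -0.358, -0.530).
The plane normal is n = v₁ × v₂ ∝ (-0.260, -0.021, 0.390).
Dip δ = arctan(|n_h|/n_z) = arctan(0.260/0.390) = 33.7°.
Dip direction = atan2(-0.260, -0.021) = 265° (azimuth of n's horizontal projection).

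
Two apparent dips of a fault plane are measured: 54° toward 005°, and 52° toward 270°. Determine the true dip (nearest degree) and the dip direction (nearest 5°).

Each apparent-dip line lies in the plane. As unit vectors (x east, y north, z up), v₁ plunges 54°→005° and v₂ plunges 52°→270°.
The plane normal is n = v₁ × v₂ ∝ (-0.461, 0.538, 0.360).
Dip δ = arctan(|n_h|/n_z) = arctan(0.709/0.360) = 63.1°.
Dip direction = atan2(-0.461, 0.538) = 319° (azimuth of n's horizontal projection).

true dip 63°, dip direction 320°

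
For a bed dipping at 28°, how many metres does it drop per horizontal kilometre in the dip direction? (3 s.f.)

532 m

drop per km = 1000 × tan 28° = 1000 × 0.5317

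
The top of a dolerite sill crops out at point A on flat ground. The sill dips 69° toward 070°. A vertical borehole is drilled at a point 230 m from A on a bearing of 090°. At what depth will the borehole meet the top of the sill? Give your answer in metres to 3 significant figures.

563 m

The hole lies 20° from the dip direction, so the down-dip offset is 230 × cos 20° = 216.13 m.
Depth = down-dip offset × tan(dip) = 216.13 × tan 69° = 216.13 × 2.6051
Depth = 563.04 m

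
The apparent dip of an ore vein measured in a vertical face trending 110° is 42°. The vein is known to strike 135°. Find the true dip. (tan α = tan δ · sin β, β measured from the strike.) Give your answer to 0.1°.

64.9°

The section is 25° from the strike.
tan δ = tan α / sin β = tan 42° / sin 25° = 0.9004 / 0.4226 = 2.1305
δ = arctan(2.1305) = 64.86°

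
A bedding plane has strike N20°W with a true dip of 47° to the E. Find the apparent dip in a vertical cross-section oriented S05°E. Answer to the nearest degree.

16°

The strike is N20°W and the section trends S05°E; the acute angle between them is β = 15°.
tan(apparent dip) = tan 47° · sin 15° = 0.2775
α = arctan(0.2775) = 15.51°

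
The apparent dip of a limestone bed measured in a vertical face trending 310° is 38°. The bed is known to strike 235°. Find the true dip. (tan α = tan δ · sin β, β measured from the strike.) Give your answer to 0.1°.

The section is 75° from the strike.
tan δ = tan α / sin β = tan 38° / sin 75° = 0.7813 / 0.9659 = 0.8088
true dip = arctan 0.8088 = 38.97°

39.0°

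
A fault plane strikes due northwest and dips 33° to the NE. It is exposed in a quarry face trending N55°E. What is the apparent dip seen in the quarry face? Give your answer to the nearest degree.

33°

Angle between strike (due northwest) and section (N55°E): β = 80°.
tan(apparent dip) = tan 33° · sin 80° = 0.6395
α = arctan(0.6395) = 32.60°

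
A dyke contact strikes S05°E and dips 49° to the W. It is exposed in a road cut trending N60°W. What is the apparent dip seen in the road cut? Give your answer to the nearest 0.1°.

The section lies 55° from the strike.
tan(apparent dip) = tan 49° · sin 55° = 0.9423
α = arctan(0.9423) = 43.30°

43.3°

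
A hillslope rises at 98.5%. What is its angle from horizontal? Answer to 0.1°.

44.6°

tan θ = 98.5/100 = 0.9850
θ = arctan(0.9850) = 44.57°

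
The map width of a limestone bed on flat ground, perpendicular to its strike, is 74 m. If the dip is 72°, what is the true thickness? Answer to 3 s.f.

True thickness t = w · sin(dip) = 74 × sin 72°
t = 74 × 0.9511 = 70.378 m

70.4 m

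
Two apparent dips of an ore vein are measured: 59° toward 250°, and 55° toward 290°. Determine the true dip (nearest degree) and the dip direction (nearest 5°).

Represent each trace as a vector plunging at its apparent dip toward its trend (east-north-up frame): v₁ = (-0.484, -0.176, -0.857), v₂ = (-0.539, 0.196, -0.819).
n = v₁ × v₂ = (-0.312, -0.066, 0.190) (taken with n_z > 0).
Dip δ = arctan(|n_h|/n_z) = arctan(0.319/0.190) = 59.3°.
Dip direction = azimuth of (n_x, n_y) = atan2(-0.312, -0.066) = 258°.

true dip 59°, dip direction 260°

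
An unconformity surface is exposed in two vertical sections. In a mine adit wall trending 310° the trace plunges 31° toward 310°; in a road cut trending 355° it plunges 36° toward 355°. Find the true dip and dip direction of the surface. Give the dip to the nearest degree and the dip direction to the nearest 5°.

Each apparent-dip line lies in the plane. As unit vectors (x east, y north, z up), v₁ plunges 31°→310° and v₂ plunges 36°→355°.
The plane normal is n = v₁ × v₂ ∝ (-0.091, 0.350, 0.490).
Dip δ = arctan(|n_h|/n_z) = arctan(0.361/0.490) = 36.4°.
The horizontal component of n points toward azimuth atan2(n_x, n_y) = 345°, the dip direction.

true dip 36°, dip direction 345°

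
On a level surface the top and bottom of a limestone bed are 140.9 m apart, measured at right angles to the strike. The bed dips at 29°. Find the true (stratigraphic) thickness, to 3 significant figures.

True thickness t = w · sin(dip) = 140.9 × sin 29°
t = 140.9 × 0.4848 = 68.310 m

68.3 m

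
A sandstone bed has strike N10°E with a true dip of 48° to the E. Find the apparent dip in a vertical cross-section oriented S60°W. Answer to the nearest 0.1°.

40.4°

The section lies 50° from the strike.
tan α = tan 48° × sin 50° = 1.1106 × 0.7660 = 0.8508
α = arctan(0.8508) = 40.39°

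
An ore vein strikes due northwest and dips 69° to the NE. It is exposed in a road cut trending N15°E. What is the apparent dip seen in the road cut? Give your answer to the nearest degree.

66°

The strike is due northwest and the section trends N15°E; the acute angle between them is β = 60°.
tan α = tan 69° × sin 60° = 2.6051 × 0.8660 = 2.2561
apparent dip = arctan 2.2561 = 66.09°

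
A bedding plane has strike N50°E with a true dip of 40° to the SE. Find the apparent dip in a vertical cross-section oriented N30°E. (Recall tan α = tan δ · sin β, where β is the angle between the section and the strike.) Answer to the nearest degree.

The section lies 20° from the strike.
tan α = tan 40° × sin 20° = 0.8391 × 0.3420 = 0.2870
α = arctan(0.2870) = 16.01°

16°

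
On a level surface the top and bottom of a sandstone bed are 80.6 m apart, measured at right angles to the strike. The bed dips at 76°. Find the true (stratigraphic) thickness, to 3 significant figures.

True thickness t = w · sin(dip) = 80.6 × sin 76°
t = 80.6 × 0.9703 = 78.206 m

78.2 m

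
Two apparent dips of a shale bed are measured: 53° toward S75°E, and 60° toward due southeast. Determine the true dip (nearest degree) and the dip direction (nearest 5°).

true dip 60°, dip direction 145°

Represent each trace as a vector plunging at its apparent dip toward its trend (east-north-up frame): v₁ = (0.581, -0.156, -0.799), v₂ = (0.354, -0.354, -0.866).
n = v₁ × v₂ = (0.147, -0.221, 0.150) (taken with n_z > 0).
Dip δ = arctan(|n_h|/n_z) = arctan(0.266/0.150) = 60.5°.
The horizontal component of n points toward azimuth atan2(n_x, n_y) = 146°, the dip direction.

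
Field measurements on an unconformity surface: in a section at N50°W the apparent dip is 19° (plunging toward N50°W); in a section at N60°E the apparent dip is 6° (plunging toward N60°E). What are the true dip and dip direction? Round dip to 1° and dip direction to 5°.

The two traces are lines in the plane: v₁ = (sin 310°·cos 19°, cos 310°·cos 19°, −sin 19°), v₂ = (sin 60°·cos 6°, cos 60°·cos 6°, −sin 6°).
Cross product v₁ × v₂ gives the pole to the plane: n ∝ (-0.098, 0.356, 0.884).
Dip δ = arctan(|n_h|/n_z) = arctan(0.369/0.884) = 22.7°.
Dip direction = atan2(-0.098, 0.356) = 345° (azimuth of n's horizontal projection).

true dip 23°, dip direction 345°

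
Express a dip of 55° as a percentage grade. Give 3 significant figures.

grade % = 100 × tan 55° = 100 × 1.4281

143%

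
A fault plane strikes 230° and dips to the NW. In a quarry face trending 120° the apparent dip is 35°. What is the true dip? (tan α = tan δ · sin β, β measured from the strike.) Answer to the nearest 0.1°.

The section is 70° from the strike.
tan δ = tan α / sin β = tan 35° / sin 70° = 0.7002 / 0.9397 = 0.7451
true dip = arctan 0.7451 = 36.69°

36.7°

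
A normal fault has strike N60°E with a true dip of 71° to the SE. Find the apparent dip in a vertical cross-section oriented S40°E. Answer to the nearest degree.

The strike is N60°E and the section trends S40°E; the acute angle between them is β = 80°.
tan α = tan 71° × sin 80° = 2.9042 × 0.9848 = 2.8601
apparent dip = arctan 2.8601 = 70.73°

71°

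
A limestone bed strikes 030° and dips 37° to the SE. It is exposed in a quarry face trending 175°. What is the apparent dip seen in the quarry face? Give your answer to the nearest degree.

23°

The strike is 030° and the section trends 175°; the acute angle between them is β = 35°.
tan(apparent dip) = tan 37° · sin 35° = 0.4322
apparent dip = arctan 0.4322 = 23.38°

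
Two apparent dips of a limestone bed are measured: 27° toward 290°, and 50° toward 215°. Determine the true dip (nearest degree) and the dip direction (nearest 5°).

true dip 50°, dip direction 225°

The two traces are lines in the plane: v₁ = (sin 290°·cos 27°, cos 290°·cos 27°, −sin 27°), v₂ = (sin 215°·cos 50°, cos 215°·cos 50°, −sin 50°).
n = v₁ × v₂ = (-0.472, -0.474, 0.553) (taken with n_z > 0).
Dip δ = arctan(|n_h|/n_z) = arctan(0.669/0.553) = 50.4°.
Dip direction = azimuth of (n_x, n_y) = atan2(-0.472, -0.474) = 225°.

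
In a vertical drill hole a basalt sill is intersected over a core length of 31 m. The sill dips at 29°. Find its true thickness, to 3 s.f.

27.1 m

True thickness t = h · cos(dip) = 31 × cos 29°
t = 31 × 0.8746 = 27.113 m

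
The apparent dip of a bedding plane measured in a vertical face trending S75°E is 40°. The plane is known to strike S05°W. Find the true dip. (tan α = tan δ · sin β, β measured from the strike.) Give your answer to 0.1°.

The section is 80° from the strike.
tan δ = tan α / sin β = tan 40° / sin 80° = 0.8391 / 0.9848 = 0.8520
δ = arctan(0.8520) = 40.43°

40.4°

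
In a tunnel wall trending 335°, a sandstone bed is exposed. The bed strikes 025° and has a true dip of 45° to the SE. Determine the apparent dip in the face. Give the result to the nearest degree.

37°

The strike is 025° and the section trends 335°; the acute angle between them is β = 50°.
tan(apparent dip) = tan 45° · sin 50° = 0.7660
apparent dip = arctan 0.7660 = 37.45°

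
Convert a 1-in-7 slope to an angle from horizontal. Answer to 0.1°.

8.1°

tan θ = 1/7 = 0.1429
θ = arctan(0.1429) = 8.13°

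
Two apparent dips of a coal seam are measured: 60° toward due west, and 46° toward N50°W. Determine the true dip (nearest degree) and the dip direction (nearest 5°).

true dip 61°, dip direction 255°

The two traces are lines in the plane: v₁ = (sin 270°·cos 60°, cos 270°·cos 60°, −sin 60°), v₂ = (sin 310°·cos 46°, cos 310°·cos 46°, −sin 46°).
The plane normal is n = v₁ × v₂ ∝ (-0.387, -0.101, 0.223).
Dip δ = arctan(|n_h|/n_z) = arctan(0.400/0.223) = 60.8°.
The horizontal component of n points toward azimuth atan2(n_x, n_y) = 255°, the dip direction.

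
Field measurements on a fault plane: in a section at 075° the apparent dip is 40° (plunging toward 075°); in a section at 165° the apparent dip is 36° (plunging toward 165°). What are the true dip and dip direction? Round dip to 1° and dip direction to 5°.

true dip 48°, dip direction 115°

The two traces are lines in the plane: v₁ = (sin 75°·cos 40°, cos 75°·cos 40°, −sin 40°), v₂ = (sin 165°·cos 36°, cos 165°·cos 36°, −sin 36°).
Cross product v₁ × v₂ gives the pole to the plane: n ∝ (0.619, -0.300, 0.620).
Dip δ = arctan(|n_h|/n_z) = arctan(0.688/0.620) = 48.0°.
Dip direction = azimuth of (n_x, n_y) = atan2(0.619, -0.300) = 116°.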